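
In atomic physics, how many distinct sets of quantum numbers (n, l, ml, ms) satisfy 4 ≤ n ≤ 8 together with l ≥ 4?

Go shell by shell, enumerating (l, ml) with l ≥ 4:
n=5 → 9; n=6 → 20; n=7 → 33; n=8 → 48.
Orbitals: 9 + 20 + 33 + 48 = 110. Including both spin states (ms = ±1/2) gives 2 × 110 = 220 states.

220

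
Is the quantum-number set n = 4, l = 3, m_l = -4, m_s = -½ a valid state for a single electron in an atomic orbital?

No

The magnetic quantum number must satisfy −l ≤ m_l ≤ l. With l = 3, m_l can only be -3, -2, -1, 0, 1, 2, 3, so m_l = -4 is forbidden.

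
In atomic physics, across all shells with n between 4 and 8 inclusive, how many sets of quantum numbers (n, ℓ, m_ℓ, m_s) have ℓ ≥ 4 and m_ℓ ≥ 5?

Per-shell orbital counts meeting the constraint:
n=6 → 1; n=7 → 3; n=8 → 6.
Orbitals: 1 + 3 + 6 = 10. Including both spin states (m_s = ±1/2) gives 2 × 10 = 20 states.

20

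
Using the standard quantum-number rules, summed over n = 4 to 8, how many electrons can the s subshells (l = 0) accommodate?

10

An s subshell (l = 0) exists for every n ≥ 1, so shells n = 4, 5, 6, 7, 8 each contribute one — 5 subshells.
Since each s subshell holds 2(2·0+1) = 2 electrons, the total is 5 × 2 = 10.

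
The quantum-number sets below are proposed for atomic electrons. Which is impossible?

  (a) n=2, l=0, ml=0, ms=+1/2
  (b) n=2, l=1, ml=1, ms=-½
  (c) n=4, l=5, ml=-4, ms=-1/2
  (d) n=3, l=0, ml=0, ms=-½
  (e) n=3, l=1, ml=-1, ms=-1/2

(c)

(c) has l = 5 ≥ n = 4, violating 0 ≤ l ≤ n−1.
The remaining sets (a), (b), (d), (e) satisfy all four rules.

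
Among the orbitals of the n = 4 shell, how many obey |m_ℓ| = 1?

Go through ℓ = 0, …, 3 (the values permitted for n = 4).
Contributions: ℓ=1 → 2; ℓ=2 → 2; ℓ=3 → 2.
Total orbitals: 2 + 2 + 2 = 6.

6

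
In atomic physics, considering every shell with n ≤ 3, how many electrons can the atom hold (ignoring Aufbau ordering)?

28

Total orbitals = 1² + 2² + 3² = 14. Doubling for spin gives 28 electrons.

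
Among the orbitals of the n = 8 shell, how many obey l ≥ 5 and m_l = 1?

The n = 8 shell has l = 0 through 7; check each.
Orbitals with l ≥ 5 and m_l = 1, by l: l=5 → 1; l=6 → 1; l=7 → 1.
Total orbitals: 1 + 1 + 1 = 3.

3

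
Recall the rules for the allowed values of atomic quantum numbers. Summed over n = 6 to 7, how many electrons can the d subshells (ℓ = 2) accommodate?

A d subshell (ℓ = 2) exists for every n ≥ 3, so shells n = 6, 7 each contribute one — 2 subshells.
Since each d subshell holds 2(2·2+1) = 10 electrons, the total is 2 × 10 = 20.

20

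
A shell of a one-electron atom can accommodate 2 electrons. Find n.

2n² = 2 ⇒ n² = 1 ⇒ n = 1.

n = 1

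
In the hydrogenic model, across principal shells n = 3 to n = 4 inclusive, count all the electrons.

50

Shell n has n² orbitals: 3²=9 + 4²=16 = 25 orbitals.
Two spin states per orbital: 2 × 25 = 50 electrons.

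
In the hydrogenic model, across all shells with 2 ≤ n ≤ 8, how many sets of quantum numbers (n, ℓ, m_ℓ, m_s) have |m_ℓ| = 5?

For each n in the range, tally the orbitals obeying |m_ℓ| = 5:
n=6 → 2; n=7 → 4; n=8 → 6.
Orbitals: 2 + 4 + 6 = 12. Including both spin states (m_s = ±1/2) gives 2 × 12 = 24 states.

24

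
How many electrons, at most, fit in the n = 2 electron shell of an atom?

A shell holds 2n² electrons: 2 × 2² = 2 × 4 = 8.

8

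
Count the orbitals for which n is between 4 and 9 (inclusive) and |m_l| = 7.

Work shell by shell — for each n, count the (l, m_l) pairs that satisfy |m_l| = 7:
n=8 → 2; n=9 → 4.
Total orbitals: 2 + 4 = 6.

6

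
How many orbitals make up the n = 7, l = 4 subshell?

9

A subshell has 2l+1 orbitals; with l = 4, that's 9.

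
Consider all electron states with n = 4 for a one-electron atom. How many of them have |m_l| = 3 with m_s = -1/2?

2

For n = 4, l ranges over 0 … 3.
The (l, m_l) pairs meeting |m_l| = 3 give: l=3 → 2.
Orbitals: 2. With m_s fixed to a single value there is one state per orbital, giving 2 states.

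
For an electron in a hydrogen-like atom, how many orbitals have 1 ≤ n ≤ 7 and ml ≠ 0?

Go shell by shell, enumerating (l, ml) with ml ≠ 0:
n=2 → 2; n=3 → 6; n=4 → 12; n=5 → 20; n=6 → 30; n=7 → 42.
Total orbitals: 2 + 6 + 12 + 20 + 30 + 42 = 112.

112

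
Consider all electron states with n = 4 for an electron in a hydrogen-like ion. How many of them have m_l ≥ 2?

Orbitals with m_l ≥ 2, by l: l=2 → 1; l=3 → 2.
Orbitals: 1 + 2 = 3. Each orbital carries two spin states, so 3 × 2 = 6 states.

6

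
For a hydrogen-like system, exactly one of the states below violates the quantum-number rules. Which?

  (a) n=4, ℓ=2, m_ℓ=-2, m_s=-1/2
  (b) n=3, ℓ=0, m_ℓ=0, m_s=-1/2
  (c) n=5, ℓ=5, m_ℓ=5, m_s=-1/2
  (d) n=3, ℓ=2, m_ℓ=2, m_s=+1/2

(c) has ℓ = 5 ≥ n = 5, violating 0 ≤ ℓ ≤ n−1.
The remaining sets (a), (b), (d) satisfy all four rules.

(c)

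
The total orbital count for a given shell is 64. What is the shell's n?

n = 8

n² = 64 ⇒ n = 8.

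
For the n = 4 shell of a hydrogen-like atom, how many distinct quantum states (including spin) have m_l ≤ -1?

Go through l = 0, …, 3 (the values permitted for n = 4).
Per l-value: l=1 → 1; l=2 → 2; l=3 → 3.
Orbitals: 1 + 2 + 3 = 6. Each orbital carries two spin states, so 6 × 2 = 12 states.

12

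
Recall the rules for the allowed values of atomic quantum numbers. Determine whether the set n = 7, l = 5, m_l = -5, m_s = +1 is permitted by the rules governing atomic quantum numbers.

Not allowed

The spin quantum number for an electron can only be m_s = +1/2 or −1/2; m_s = +1 is not one of those.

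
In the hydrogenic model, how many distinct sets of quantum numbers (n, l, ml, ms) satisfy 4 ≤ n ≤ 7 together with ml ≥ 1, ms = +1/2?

52

Go shell by shell, enumerating (l, ml) with ml ≥ 1:
n=4 → 6; n=5 → 10; n=6 → 15; n=7 → 21.
Orbitals: 6 + 10 + 15 + 21 = 52. With ms fixed to +1/2 there is one state per orbital, so 52 states.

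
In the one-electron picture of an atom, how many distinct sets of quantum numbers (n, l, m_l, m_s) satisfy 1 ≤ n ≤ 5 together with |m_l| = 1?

Treat each shell separately and count matching orbitals:
n=2 → 2; n=3 → 4; n=4 → 6; n=5 → 8.
Orbitals: 2 + 4 + 6 + 8 = 20. Including both spin states (m_s = ±1/2) gives 2 × 20 = 40 states.

40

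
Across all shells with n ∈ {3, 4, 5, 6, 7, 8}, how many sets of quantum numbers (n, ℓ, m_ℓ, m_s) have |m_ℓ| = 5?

Go shell by shell, enumerating (ℓ, m_ℓ) with |m_ℓ| = 5:
n=6 → 2; n=7 → 4; n=8 → 6.
Orbitals: 2 + 4 + 6 = 12. Including both spin states (m_s = ±1/2) gives 2 × 12 = 24 states.

24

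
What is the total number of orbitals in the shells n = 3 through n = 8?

Shell n has n² orbitals: 3²=9 + 4²=16 + 5²=25 + 6²=36 + 7²=49 + 8²=64 = 199 orbitals.

199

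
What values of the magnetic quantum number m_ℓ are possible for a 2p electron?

The 2p subshell has ℓ = 1, and m_ℓ takes every integer from −ℓ to +ℓ. With ℓ = 1 that gives the 3 values -1, 0, 1.

-1, 0, 1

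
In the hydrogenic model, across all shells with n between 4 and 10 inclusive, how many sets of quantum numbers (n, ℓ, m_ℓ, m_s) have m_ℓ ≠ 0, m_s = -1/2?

322

Count contributing orbitals for each principal shell:
n=4 → 12; n=5 → 20; n=6 → 30; n=7 → 42; n=8 → 56; n=9 → 72; n=10 → 90.
Orbitals: 12 + 20 + 30 + 42 + 56 + 72 + 90 = 322. With m_s fixed to -1/2 there is one state per orbital, so 322 states.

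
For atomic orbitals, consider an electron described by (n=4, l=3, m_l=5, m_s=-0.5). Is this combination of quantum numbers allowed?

The magnetic quantum number must satisfy −l ≤ m_l ≤ l. With l = 3, m_l can only be -3, -2, -1, 0, 1, 2, 3, so m_l = 5 is forbidden.

Not allowed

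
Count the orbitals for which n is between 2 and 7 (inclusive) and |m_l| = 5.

6

Count contributing orbitals for each principal shell:
n=6 → 2; n=7 → 4.
Total orbitals: 2 + 4 = 6.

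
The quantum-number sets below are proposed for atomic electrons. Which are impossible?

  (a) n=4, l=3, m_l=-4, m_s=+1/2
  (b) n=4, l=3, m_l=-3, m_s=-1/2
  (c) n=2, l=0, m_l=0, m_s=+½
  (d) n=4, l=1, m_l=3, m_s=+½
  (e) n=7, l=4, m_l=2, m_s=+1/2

(a) has |m_l| = 4 > l = 3, violating −l ≤ m_l ≤ l.
(d) has |m_l| = 3 > l = 1, violating −l ≤ m_l ≤ l.
The remaining sets (b), (c), (e) satisfy all four rules.

(a) and (d)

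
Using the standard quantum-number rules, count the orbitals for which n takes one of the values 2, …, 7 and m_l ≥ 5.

Count contributing orbitals for each principal shell:
n=6 → 1; n=7 → 3.
Total orbitals: 1 + 3 = 4.

4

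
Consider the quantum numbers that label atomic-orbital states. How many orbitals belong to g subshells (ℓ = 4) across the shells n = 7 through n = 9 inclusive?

27

A g subshell (ℓ = 4) exists for every n ≥ 5, so shells n = 7, 8, 9 each contribute one — 3 subshells.
Since each g subshell has 2·4+1 = 9 orbitals, the total is 3 × 9 = 27.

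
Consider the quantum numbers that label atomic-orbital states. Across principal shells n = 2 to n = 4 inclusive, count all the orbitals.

29

Shell n has n² orbitals: 2²=4 + 3²=9 + 4²=16 = 29 orbitals.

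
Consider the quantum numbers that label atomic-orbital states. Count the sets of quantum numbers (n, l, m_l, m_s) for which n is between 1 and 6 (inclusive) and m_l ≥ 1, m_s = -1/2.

Treat each shell separately and count matching orbitals:
n=2 → 1; n=3 → 3; n=4 → 6; n=5 → 10; n=6 → 15.
Orbitals: 1 + 3 + 6 + 10 + 15 = 35. With m_s fixed to -1/2 there is one state per orbital, so 35 states.

35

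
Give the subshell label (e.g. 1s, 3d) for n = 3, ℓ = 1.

ℓ = 1 corresponds to the letter 'p', so the subshell is 3p.

3p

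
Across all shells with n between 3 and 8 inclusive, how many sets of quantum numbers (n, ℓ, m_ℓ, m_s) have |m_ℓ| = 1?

108

Treat each shell separately and count matching orbitals:
n=3 → 4; n=4 → 6; n=5 → 8; n=6 → 10; n=7 → 12; n=8 → 14.
Orbitals: 4 + 6 + 8 + 10 + 12 + 14 = 54. Including both spin states (m_s = ±1/2) gives 2 × 54 = 108 states.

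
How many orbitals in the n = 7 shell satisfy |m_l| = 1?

12

With n = 7 the allowed l are 0, 1, …, 6.
Contributions: l=1 → 2; l=2 → 2; l=3 → 2; l=4 → 2; l=5 → 2; l=6 → 2.
Total orbitals: 2 + 2 + 2 + 2 + 2 + 2 = 12.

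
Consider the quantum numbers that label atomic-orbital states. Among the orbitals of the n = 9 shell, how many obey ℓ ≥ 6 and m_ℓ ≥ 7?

3

The n = 9 shell has ℓ = 0 through 8; check each.
The (ℓ, m_ℓ) pairs meeting ℓ ≥ 6 and m_ℓ ≥ 7 give: ℓ=7 → 1; ℓ=8 → 2.
Total orbitals: 1 + 2 = 3.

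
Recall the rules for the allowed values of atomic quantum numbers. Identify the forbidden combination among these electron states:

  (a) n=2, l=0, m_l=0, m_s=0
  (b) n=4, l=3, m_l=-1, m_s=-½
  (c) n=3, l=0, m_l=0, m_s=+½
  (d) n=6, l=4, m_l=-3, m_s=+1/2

(a)

(a) has m_s = 0, but an electron's spin must be ±1/2.
The remaining sets (b), (c), (d) satisfy all four rules.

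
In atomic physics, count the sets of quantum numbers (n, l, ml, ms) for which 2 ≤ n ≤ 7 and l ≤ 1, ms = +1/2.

Count contributing orbitals for each principal shell:
n=2 → 4; n=3 → 4; n=4 → 4; n=5 → 4; n=6 → 4; n=7 → 4.
Orbitals: 4 + 4 + 4 + 4 + 4 + 4 = 24. With ms fixed to +1/2 there is one state per orbital, so 24 states.

24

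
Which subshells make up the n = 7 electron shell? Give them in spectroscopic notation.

7s, 7p, 7d, 7f, 7g, 7h, 7i

For n = 7, l runs from 0 to 6. In spectroscopic notation l = 0,1,2,… ↔ s,p,d,f,g,h,i, so the subshells are 7s, 7p, 7d, 7f, 7g, 7h, 7i.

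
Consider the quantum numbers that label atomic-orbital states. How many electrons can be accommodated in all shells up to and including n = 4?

60

Total orbitals = 1² + 2² + 3² + 4² = 30. Doubling for spin gives 60 electrons.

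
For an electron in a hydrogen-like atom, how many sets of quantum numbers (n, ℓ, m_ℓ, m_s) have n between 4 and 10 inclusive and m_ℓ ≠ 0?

644

Treat each shell separately and count matching orbitals:
n=4 → 12; n=5 → 20; n=6 → 30; n=7 → 42; n=8 → 56; n=9 → 72; n=10 → 90.
Orbitals: 12 + 20 + 30 + 42 + 56 + 72 + 90 = 322. Including both spin states (m_s = ±1/2) gives 2 × 322 = 644 states.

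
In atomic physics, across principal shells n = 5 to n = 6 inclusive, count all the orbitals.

61

Shell n has n² orbitals: 5²=25 + 6²=36 = 61 orbitals.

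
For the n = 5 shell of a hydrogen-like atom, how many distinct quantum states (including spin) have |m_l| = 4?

With n = 5 the allowed l are 0, 1, …, 4.
Contributions: l=4 → 2.
Orbitals: 2. Each orbital carries two spin states, so 2 × 2 = 4 states.

4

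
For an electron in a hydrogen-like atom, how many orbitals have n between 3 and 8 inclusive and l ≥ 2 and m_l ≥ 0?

98

Count contributing orbitals for each principal shell:
n=3 → 3; n=4 → 7; n=5 → 12; n=6 → 18; n=7 → 25; n=8 → 33.
Total orbitals: 3 + 7 + 12 + 18 + 25 + 33 = 98.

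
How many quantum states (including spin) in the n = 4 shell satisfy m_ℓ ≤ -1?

12

The n = 4 shell has ℓ = 0 through 3; check each.
Orbitals with m_ℓ ≤ -1, by ℓ: ℓ=1 → 1; ℓ=2 → 2; ℓ=3 → 3.
Orbitals: 1 + 2 + 3 = 6. Each orbital carries two spin states, so 6 × 2 = 12 states.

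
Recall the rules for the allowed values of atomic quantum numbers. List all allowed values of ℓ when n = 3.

ℓ is an integer with 0 ≤ ℓ ≤ n−1, so for n = 3: ℓ = 0, 1, 2.

0, 1, 2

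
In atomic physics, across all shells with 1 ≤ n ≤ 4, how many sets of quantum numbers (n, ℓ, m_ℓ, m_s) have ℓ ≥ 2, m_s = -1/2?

Go shell by shell, enumerating (ℓ, m_ℓ) with ℓ ≥ 2:
n=3 → 5; n=4 → 12.
Orbitals: 5 + 12 = 17. With m_s fixed to -1/2 there is one state per orbital, so 17 states.

17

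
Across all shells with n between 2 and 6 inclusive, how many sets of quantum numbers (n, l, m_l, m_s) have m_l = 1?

30

Treat each shell separately and count matching orbitals:
n=2 → 1; n=3 → 2; n=4 → 3; n=5 → 4; n=6 → 5.
Orbitals: 1 + 2 + 3 + 4 + 5 = 15. Including both spin states (m_s = ±1/2) gives 2 × 15 = 30 states.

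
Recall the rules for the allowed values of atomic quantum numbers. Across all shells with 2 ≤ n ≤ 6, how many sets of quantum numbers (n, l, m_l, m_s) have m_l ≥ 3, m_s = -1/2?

Go shell by shell, enumerating (l, m_l) with m_l ≥ 3:
n=4 → 1; n=5 → 3; n=6 → 6.
Orbitals: 1 + 3 + 6 = 10. With m_s fixed to -1/2 there is one state per orbital, so 10 states.

10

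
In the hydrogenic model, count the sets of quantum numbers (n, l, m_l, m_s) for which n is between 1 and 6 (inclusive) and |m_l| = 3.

24

Work shell by shell — for each n, count the (l, m_l) pairs that satisfy |m_l| = 3:
n=4 → 2; n=5 → 4; n=6 → 6.
Orbitals: 2 + 4 + 6 = 12. Including both spin states (m_s = ±1/2) gives 2 × 12 = 24 states.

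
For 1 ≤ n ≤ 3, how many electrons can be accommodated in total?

Total orbitals = 1² + 2² + 3² = 14. Doubling for spin gives 28 electrons.

28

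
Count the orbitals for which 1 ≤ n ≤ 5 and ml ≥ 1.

Go shell by shell, enumerating (l, ml) with ml ≥ 1:
n=2 → 1; n=3 → 3; n=4 → 6; n=5 → 10.
Total orbitals: 1 + 3 + 6 + 10 = 20.

20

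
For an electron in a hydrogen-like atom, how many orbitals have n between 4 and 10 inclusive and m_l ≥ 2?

119

Work shell by shell — for each n, count the (l, m_l) pairs that satisfy m_l ≥ 2:
n=4 → 3; n=5 → 6; n=6 → 10; n=7 → 15; n=8 → 21; n=9 → 28; n=10 → 36.
Total orbitals: 3 + 6 + 10 + 15 + 21 + 28 + 36 = 119.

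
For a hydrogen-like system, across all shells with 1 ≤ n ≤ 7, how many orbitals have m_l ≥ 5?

Count contributing orbitals for each principal shell:
n=6 → 1; n=7 → 3.
Total orbitals: 1 + 3 = 4.

4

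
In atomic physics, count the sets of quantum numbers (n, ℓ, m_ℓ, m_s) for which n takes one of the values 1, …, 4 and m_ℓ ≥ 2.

For each n in the range, tally the orbitals obeying m_ℓ ≥ 2:
n=3 → 1; n=4 → 3.
Orbitals: 1 + 3 = 4. Including both spin states (m_s = ±1/2) gives 2 × 4 = 8 states.

8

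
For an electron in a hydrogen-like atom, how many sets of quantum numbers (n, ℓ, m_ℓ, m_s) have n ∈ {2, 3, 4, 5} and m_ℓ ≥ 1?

40

Work shell by shell — for each n, count the (ℓ, m_ℓ) pairs that satisfy m_ℓ ≥ 1:
n=2 → 1; n=3 → 3; n=4 → 6; n=5 → 10.
Orbitals: 1 + 3 + 6 + 10 = 20. Including both spin states (m_s = ±1/2) gives 2 × 20 = 40 states.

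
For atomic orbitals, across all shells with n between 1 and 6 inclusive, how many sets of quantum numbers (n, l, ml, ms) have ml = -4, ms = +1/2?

Treat each shell separately and count matching orbitals:
n=5 → 1; n=6 → 2.
Orbitals: 1 + 2 = 3. With ms fixed to +1/2 there is one state per orbital, so 3 states.

3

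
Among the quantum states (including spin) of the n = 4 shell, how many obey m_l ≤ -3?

2

Go through l = 0, …, 3 (the values permitted for n = 4).
The (l, m_l) pairs meeting m_l ≤ -3 give: l=3 → 1.
Orbitals: 1. Each orbital carries two spin states, so 1 × 2 = 2 states.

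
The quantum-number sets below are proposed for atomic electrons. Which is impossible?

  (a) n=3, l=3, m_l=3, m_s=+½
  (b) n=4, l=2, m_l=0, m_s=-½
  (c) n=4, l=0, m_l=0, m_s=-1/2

(a) has l = 3 ≥ n = 3, violating 0 ≤ l ≤ n−1.
The remaining sets (b), (c) satisfy all four rules.

(a)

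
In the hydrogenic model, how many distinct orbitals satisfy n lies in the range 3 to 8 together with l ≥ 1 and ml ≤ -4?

Per-shell orbital counts meeting the constraint:
n=5 → 1; n=6 → 3; n=7 → 6; n=8 → 10.
Total orbitals: 1 + 3 + 6 + 10 = 20.

20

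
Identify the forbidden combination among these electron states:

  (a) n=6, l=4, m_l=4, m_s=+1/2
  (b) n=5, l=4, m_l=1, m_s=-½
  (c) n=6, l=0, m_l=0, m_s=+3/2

(c) has m_s = +3/2, but an electron's spin must be ±1/2.
The remaining sets (a), (b) satisfy all four rules.

(c)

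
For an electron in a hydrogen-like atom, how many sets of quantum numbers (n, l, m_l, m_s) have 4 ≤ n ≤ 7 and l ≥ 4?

124

Count contributing orbitals for each principal shell:
n=5 → 9; n=6 → 20; n=7 → 33.
Orbitals: 9 + 20 + 33 = 62. Including both spin states (m_s = ±1/2) gives 2 × 62 = 124 states.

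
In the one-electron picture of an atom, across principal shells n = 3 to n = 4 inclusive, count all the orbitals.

25

Shell n has n² orbitals: 3²=9 + 4²=16 = 25 orbitals.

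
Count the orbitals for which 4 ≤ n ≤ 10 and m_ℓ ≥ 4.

56

Count contributing orbitals for each principal shell:
n=5 → 1; n=6 → 3; n=7 → 6; n=8 → 10; n=9 → 15; n=10 → 21.
Total orbitals: 1 + 3 + 6 + 10 + 15 + 21 = 56.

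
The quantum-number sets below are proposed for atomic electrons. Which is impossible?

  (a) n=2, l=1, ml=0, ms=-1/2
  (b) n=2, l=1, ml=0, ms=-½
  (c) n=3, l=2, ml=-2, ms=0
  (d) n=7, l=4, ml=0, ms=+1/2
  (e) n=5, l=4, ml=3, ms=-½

(c)

(c) has ms = 0, but an electron's spin must be ±1/2.
The remaining sets (a), (b), (d), (e) satisfy all four rules.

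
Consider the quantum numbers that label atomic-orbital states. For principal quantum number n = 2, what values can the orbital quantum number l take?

0, 1

l is an integer with 0 ≤ l ≤ n−1, so for n = 2: l = 0, 1.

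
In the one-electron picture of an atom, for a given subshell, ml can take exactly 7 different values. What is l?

ml ranges over 2l+1 integers, so 2l+1 = 7 ⇒ l = 3.

l = 3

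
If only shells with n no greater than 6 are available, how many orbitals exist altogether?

Total orbitals = 1² + 2² + 3² + 4² + 5² + 6² = 91.

91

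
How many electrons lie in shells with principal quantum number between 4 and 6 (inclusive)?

Shell n has n² orbitals: 4²=16 + 5²=25 + 6²=36 = 77 orbitals.
Two spin states per orbital: 2 × 77 = 154 electrons.

154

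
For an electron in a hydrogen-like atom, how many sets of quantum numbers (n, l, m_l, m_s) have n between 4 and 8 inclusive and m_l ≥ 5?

Work shell by shell — for each n, count the (l, m_l) pairs that satisfy m_l ≥ 5:
n=6 → 1; n=7 → 3; n=8 → 6.
Orbitals: 1 + 3 + 6 = 10. Including both spin states (m_s = ±1/2) gives 2 × 10 = 20 states.

20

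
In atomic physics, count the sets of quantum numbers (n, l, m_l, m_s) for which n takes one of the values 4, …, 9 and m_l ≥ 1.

232

Per-shell orbital counts meeting the constraint:
n=4 → 6; n=5 → 10; n=6 → 15; n=7 → 21; n=8 → 28; n=9 → 36.
Orbitals: 6 + 10 + 15 + 21 + 28 + 36 = 116. Including both spin states (m_s = ±1/2) gives 2 × 116 = 232 states.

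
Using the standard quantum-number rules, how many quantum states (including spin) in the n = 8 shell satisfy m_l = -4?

8

Go through l = 0, …, 7 (the values permitted for n = 8).
Per l-value: l=4 → 1; l=5 → 1; l=6 → 1; l=7 → 1.
Orbitals: 1 + 1 + 1 + 1 = 4. Each orbital carries two spin states, so 4 × 2 = 8 states.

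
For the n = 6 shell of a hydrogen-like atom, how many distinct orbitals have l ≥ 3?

Orbitals with l ≥ 3, by l: l=3 → 7; l=4 → 9; l=5 → 11.
Total orbitals: 7 + 9 + 11 = 27.

27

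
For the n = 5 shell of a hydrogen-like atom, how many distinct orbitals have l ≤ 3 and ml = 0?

With n = 5 the allowed l are 0, 1, …, 4.
Per l-value: l=0 → 1; l=1 → 1; l=2 → 1; l=3 → 1.
Total orbitals: 1 + 1 + 1 + 1 = 4.

4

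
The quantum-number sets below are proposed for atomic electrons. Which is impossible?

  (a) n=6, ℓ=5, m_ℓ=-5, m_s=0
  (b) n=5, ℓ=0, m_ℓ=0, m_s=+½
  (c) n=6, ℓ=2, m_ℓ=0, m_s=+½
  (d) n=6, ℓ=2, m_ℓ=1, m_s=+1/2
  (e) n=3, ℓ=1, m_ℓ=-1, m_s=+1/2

(a)

(a) has m_s = 0, but an electron's spin must be ±1/2.
The remaining sets (b), (c), (d), (e) satisfy all four rules.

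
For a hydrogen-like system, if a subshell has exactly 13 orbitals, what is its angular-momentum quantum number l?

l = 6 (i)

2l+1 = 13 gives l = 6.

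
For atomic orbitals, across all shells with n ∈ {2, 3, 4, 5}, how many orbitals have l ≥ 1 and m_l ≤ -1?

Work shell by shell — for each n, count the (l, m_l) pairs that satisfy l ≥ 1 and m_l ≤ -1:
n=2 → 1; n=3 → 3; n=4 → 6; n=5 → 10.
Total orbitals: 1 + 3 + 6 + 10 = 20.

20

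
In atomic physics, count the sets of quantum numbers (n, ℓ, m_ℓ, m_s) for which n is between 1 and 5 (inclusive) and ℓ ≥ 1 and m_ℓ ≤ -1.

Count contributing orbitals for each principal shell:
n=2 → 1; n=3 → 3; n=4 → 6; n=5 → 10.
Orbitals: 1 + 3 + 6 + 10 = 20. Including both spin states (m_s = ±1/2) gives 2 × 20 = 40 states.

40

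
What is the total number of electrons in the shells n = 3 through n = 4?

Shell n has n² orbitals: 3²=9 + 4²=16 = 25 orbitals.
Two spin states per orbital: 2 × 25 = 50 electrons.

50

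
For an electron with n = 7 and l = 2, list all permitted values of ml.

-2, -1, 0, 1, 2

ml takes every integer from −l to +l. With l = 2 that gives the 5 values -2, -1, 0, 1, 2.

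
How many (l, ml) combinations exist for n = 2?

The n = 2 shell contains n² = 2² = 4 orbitals.

4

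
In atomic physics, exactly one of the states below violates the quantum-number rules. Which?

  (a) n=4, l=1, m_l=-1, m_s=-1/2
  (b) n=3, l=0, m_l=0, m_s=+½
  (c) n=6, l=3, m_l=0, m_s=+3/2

(c) has m_s = +3/2, but an electron's spin must be ±1/2.
The remaining sets (a), (b) satisfy all four rules.

(c)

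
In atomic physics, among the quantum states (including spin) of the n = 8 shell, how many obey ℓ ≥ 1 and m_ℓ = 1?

14

The n = 8 shell has ℓ = 0 through 7; check each.
Contributions: ℓ=1 → 1; ℓ=2 → 1; ℓ=3 → 1; ℓ=4 → 1; ℓ=5 → 1; ℓ=6 → 1; ℓ=7 → 1.
Orbitals: 1 + 1 + 1 + 1 + 1 + 1 + 1 = 7. Each orbital carries two spin states, so 7 × 2 = 14 states.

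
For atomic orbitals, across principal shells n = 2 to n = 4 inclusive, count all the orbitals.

29

Shell n has n² orbitals: 2²=4 + 3²=9 + 4²=16 = 29 orbitals.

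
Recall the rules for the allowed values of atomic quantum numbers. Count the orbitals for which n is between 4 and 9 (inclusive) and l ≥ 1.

Work shell by shell — for each n, count the (l, m_l) pairs that satisfy l ≥ 1:
n=4 → 15; n=5 → 24; n=6 → 35; n=7 → 48; n=8 → 63; n=9 → 80.
Total orbitals: 15 + 24 + 35 + 48 + 63 + 80 = 265.

265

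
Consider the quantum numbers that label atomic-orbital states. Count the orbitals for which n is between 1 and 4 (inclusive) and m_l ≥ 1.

Treat each shell separately and count matching orbitals:
n=2 → 1; n=3 → 3; n=4 → 6.
Total orbitals: 1 + 3 + 6 = 10.

10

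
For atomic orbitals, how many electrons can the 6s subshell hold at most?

2

A subshell with ℓ = 0 has 2ℓ+1 = 1 orbital, each holding 2 electrons (spin ±1/2), so 1 × 2 = 2.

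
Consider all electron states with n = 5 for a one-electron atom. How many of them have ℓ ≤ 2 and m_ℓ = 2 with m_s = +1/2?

The n = 5 shell has ℓ = 0 through 4; check each.
Per ℓ-value: ℓ=2 → 1.
Orbitals: 1. With m_s fixed to a single value there is one state per orbital, giving 1 state.

1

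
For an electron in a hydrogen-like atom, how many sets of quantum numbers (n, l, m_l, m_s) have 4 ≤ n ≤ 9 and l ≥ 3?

For each n in the range, tally the orbitals obeying l ≥ 3:
n=4 → 7; n=5 → 16; n=6 → 27; n=7 → 40; n=8 → 55; n=9 → 72.
Orbitals: 7 + 16 + 27 + 40 + 55 + 72 = 217. Including both spin states (m_s = ±1/2) gives 2 × 217 = 434 states.

434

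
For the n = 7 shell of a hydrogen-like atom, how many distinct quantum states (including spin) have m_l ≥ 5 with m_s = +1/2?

The n = 7 shell has l = 0 through 6; check each.
Per l-value: l=5 → 1; l=6 → 2.
Orbitals: 1 + 2 = 3. With m_s fixed to a single value there is one state per orbital, giving 3 states.

3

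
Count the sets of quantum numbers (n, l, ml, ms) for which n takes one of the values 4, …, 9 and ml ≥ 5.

40

Per-shell orbital counts meeting the constraint:
n=6 → 1; n=7 → 3; n=8 → 6; n=9 → 10.
Orbitals: 1 + 3 + 6 + 10 = 20. Including both spin states (ms = ±1/2) gives 2 × 20 = 40 states.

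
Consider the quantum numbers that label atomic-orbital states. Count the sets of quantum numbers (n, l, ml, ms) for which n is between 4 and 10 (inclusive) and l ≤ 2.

Count contributing orbitals for each principal shell:
n=4 → 9; n=5 → 9; n=6 → 9; n=7 → 9; n=8 → 9; n=9 → 9; n=10 → 9.
Orbitals: 9 + 9 + 9 + 9 + 9 + 9 + 9 = 63. Including both spin states (ms = ±1/2) gives 2 × 63 = 126 states.

126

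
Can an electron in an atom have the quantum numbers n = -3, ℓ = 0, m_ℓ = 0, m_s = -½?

The principal quantum number must be a positive integer (n ≥ 1), but here n = -3.

Invalid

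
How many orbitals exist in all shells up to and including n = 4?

Total orbitals = 1² + 2² + 3² + 4² = 30.

30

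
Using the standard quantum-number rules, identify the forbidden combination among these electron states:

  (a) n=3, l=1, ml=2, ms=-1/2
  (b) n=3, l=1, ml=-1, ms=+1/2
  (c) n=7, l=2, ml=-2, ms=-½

(a)

(a) has |ml| = 2 > l = 1, violating −l ≤ ml ≤ l.
The remaining sets (b), (c) satisfy all four rules.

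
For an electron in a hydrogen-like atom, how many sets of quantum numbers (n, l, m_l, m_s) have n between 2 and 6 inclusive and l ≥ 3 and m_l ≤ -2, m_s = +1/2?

Work shell by shell — for each n, count the (l, m_l) pairs that satisfy l ≥ 3 and m_l ≤ -2:
n=4 → 2; n=5 → 5; n=6 → 9.
Orbitals: 2 + 5 + 9 = 16. With m_s fixed to +1/2 there is one state per orbital, so 16 states.

16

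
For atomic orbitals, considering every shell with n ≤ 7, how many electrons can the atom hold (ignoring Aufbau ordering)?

Total orbitals = 1² + 2² + 3² + 4² + 5² + 6² + 7² = 140. Doubling for spin gives 280 electrons.

280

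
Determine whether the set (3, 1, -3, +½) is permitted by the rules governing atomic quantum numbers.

The magnetic quantum number must satisfy −l ≤ ml ≤ l. With l = 1, ml can only be -1, 0, 1, so ml = -3 is forbidden.

No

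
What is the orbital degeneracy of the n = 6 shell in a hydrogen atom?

36

The n = 6 shell contains n² = 6² = 36 orbitals.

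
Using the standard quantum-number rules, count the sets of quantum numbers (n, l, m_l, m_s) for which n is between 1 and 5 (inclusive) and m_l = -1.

20

Treat each shell separately and count matching orbitals:
n=2 → 1; n=3 → 2; n=4 → 3; n=5 → 4.
Orbitals: 1 + 2 + 3 + 4 = 10. Including both spin states (m_s = ±1/2) gives 2 × 10 = 20 states.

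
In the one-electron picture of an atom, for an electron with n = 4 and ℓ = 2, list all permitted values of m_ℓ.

-2, -1, 0, 1, 2

m_ℓ takes every integer from −ℓ to +ℓ. With ℓ = 2 that gives the 5 values -2, -1, 0, 1, 2.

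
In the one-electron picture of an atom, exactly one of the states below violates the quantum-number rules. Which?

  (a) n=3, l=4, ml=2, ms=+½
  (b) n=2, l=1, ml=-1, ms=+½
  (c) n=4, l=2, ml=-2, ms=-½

(a)

(a) has l = 4 ≥ n = 3, violating 0 ≤ l ≤ n−1.
The remaining sets (b), (c) satisfy all four rules.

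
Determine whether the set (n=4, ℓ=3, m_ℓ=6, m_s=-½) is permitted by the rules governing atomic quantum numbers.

Invalid

The magnetic quantum number must satisfy −ℓ ≤ m_ℓ ≤ ℓ. With ℓ = 3, m_ℓ can only be -3, -2, -1, 0, 1, 2, 3, so m_ℓ = 6 is forbidden.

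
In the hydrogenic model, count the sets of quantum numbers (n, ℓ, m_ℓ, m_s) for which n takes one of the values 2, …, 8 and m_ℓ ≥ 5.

Count contributing orbitals for each principal shell:
n=6 → 1; n=7 → 3; n=8 → 6.
Orbitals: 1 + 3 + 6 = 10. Including both spin states (m_s = ±1/2) gives 2 × 10 = 20 states.

20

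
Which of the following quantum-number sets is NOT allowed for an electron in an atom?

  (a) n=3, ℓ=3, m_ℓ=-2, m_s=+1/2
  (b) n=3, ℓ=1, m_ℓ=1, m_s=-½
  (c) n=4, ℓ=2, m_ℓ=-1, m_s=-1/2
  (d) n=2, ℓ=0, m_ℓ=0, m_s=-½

(a)

(a) has ℓ = 3 ≥ n = 3, violating 0 ≤ ℓ ≤ n−1.
The remaining sets (b), (c), (d) satisfy all four rules.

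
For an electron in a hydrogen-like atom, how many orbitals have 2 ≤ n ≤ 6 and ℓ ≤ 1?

Work shell by shell — for each n, count the (ℓ, m_ℓ) pairs that satisfy ℓ ≤ 1:
n=2 → 4; n=3 → 4; n=4 → 4; n=5 → 4; n=6 → 4.
Total orbitals: 4 + 4 + 4 + 4 + 4 = 20.

20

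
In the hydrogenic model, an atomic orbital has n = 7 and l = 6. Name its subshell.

l = 6 corresponds to the letter 'i', so the subshell is 7i.

7i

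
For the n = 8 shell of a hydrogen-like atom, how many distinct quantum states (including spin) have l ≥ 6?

Go through l = 0, …, 7 (the values permitted for n = 8).
Per l-value: l=6 → 13; l=7 → 15.
Orbitals: 13 + 15 = 28. Each orbital carries two spin states, so 28 × 2 = 56 states.

56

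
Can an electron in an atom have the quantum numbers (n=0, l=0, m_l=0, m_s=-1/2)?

The principal quantum number must be a positive integer (n ≥ 1), but here n = 0.

No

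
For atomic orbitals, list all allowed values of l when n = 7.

l is an integer with 0 ≤ l ≤ n−1, so for n = 7: l = 0, 1, 2, 3, 4, 5, 6.

0, 1, 2, 3, 4, 5, 6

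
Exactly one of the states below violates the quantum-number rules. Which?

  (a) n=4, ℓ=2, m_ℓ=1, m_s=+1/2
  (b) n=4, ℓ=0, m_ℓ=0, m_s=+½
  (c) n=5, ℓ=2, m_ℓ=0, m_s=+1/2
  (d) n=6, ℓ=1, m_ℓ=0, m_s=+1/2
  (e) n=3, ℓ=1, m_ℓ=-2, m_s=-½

(e)

(e) has |m_ℓ| = 2 > ℓ = 1, violating −ℓ ≤ m_ℓ ≤ ℓ.
The remaining sets (a), (b), (c), (d) satisfy all four rules.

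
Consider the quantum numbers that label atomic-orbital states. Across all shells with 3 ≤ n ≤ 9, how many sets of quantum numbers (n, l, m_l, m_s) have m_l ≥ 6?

Treat each shell separately and count matching orbitals:
n=7 → 1; n=8 → 3; n=9 → 6.
Orbitals: 1 + 3 + 6 = 10. Including both spin states (m_s = ±1/2) gives 2 × 10 = 20 states.

20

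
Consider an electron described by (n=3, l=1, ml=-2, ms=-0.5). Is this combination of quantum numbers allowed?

No

The magnetic quantum number must satisfy −l ≤ ml ≤ l. With l = 1, ml can only be -1, 0, 1, so ml = -2 is forbidden.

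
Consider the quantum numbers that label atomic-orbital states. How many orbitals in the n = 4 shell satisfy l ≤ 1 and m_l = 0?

2

The (l, m_l) pairs meeting l ≤ 1 and m_l = 0 give: l=0 → 1; l=1 → 1.
Total orbitals: 1 + 1 = 2.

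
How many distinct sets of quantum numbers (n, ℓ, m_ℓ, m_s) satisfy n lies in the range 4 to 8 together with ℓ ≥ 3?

For each n in the range, tally the orbitals obeying ℓ ≥ 3:
n=4 → 7; n=5 → 16; n=6 → 27; n=7 → 40; n=8 → 55.
Orbitals: 7 + 16 + 27 + 40 + 55 = 145. Including both spin states (m_s = ±1/2) gives 2 × 145 = 290 states.

290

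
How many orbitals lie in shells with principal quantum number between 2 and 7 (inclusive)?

139

Shell n has n² orbitals: 2²=4 + 3²=9 + 4²=16 + 5²=25 + 6²=36 + 7²=49 = 139 orbitals.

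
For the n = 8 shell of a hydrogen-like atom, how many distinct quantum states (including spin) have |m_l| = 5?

12

Per l-value: l=5 → 2; l=6 → 2; l=7 → 2.
Orbitals: 2 + 2 + 2 = 6. Each orbital carries two spin states, so 6 × 2 = 12 states.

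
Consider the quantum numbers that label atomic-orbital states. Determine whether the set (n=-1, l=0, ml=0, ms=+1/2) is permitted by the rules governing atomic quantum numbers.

Not allowed

The principal quantum number must be a positive integer (n ≥ 1), but here n = -1.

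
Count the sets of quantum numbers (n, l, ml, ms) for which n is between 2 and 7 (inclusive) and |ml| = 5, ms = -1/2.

Treat each shell separately and count matching orbitals:
n=6 → 2; n=7 → 4.
Orbitals: 2 + 4 = 6. With ms fixed to -1/2 there is one state per orbital, so 6 states.

6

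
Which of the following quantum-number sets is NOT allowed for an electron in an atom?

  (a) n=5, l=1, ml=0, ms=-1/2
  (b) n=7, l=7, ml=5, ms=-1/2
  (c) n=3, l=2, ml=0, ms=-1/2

(b) has l = 7 ≥ n = 7, violating 0 ≤ l ≤ n−1.
The remaining sets (a), (c) satisfy all four rules.

(b)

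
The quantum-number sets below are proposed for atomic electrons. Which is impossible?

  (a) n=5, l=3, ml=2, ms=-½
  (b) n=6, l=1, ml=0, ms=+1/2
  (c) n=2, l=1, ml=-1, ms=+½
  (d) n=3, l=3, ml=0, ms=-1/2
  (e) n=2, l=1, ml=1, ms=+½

(d) has l = 3 ≥ n = 3, violating 0 ≤ l ≤ n−1.
The remaining sets (a), (b), (c), (e) satisfy all four rules.

(d)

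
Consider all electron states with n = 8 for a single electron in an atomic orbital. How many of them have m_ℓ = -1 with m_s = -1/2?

With n = 8 the allowed ℓ are 0, 1, …, 7.
Contributions: ℓ=1 → 1; ℓ=2 → 1; ℓ=3 → 1; ℓ=4 → 1; ℓ=5 → 1; ℓ=6 → 1; ℓ=7 → 1.
Orbitals: 1 + 1 + 1 + 1 + 1 + 1 + 1 = 7. With m_s fixed to a single value there is one state per orbital, giving 7 states.

7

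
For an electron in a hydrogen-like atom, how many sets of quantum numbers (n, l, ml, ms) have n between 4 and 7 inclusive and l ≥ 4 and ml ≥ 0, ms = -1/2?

Per-shell orbital counts meeting the constraint:
n=5 → 5; n=6 → 11; n=7 → 18.
Orbitals: 5 + 11 + 18 = 34. With ms fixed to -1/2 there is one state per orbital, so 34 states.

34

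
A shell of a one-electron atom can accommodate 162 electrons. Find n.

2n² = 162 ⇒ n² = 81 ⇒ n = 9.

n = 9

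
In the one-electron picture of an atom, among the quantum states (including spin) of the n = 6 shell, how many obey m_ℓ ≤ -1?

For n = 6, ℓ ranges over 0 … 5.
Contributions: ℓ=1 → 1; ℓ=2 → 2; ℓ=3 → 3; ℓ=4 → 4; ℓ=5 → 5.
Orbitals: 1 + 2 + 3 + 4 + 5 = 15. Each orbital carries two spin states, so 15 × 2 = 30 states.

30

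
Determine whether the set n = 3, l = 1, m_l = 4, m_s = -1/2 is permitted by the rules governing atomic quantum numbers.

The magnetic quantum number must satisfy −l ≤ m_l ≤ l. With l = 1, m_l can only be -1, 0, 1, so m_l = 4 is forbidden.

No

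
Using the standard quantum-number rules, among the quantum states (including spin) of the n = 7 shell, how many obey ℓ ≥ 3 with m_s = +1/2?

For n = 7, ℓ ranges over 0 … 6.
Contributions: ℓ=3 → 7; ℓ=4 → 9; ℓ=5 → 11; ℓ=6 → 13.
Orbitals: 7 + 9 + 11 + 13 = 40. With m_s fixed to a single value there is one state per orbital, giving 40 states.

40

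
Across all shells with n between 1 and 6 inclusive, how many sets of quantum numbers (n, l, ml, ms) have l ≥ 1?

170

For each n in the range, tally the orbitals obeying l ≥ 1:
n=2 → 3; n=3 → 8; n=4 → 15; n=5 → 24; n=6 → 35.
Orbitals: 3 + 8 + 15 + 24 + 35 = 85. Including both spin states (ms = ±1/2) gives 2 × 85 = 170 states.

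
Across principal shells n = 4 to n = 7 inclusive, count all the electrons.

Shell n has n² orbitals: 4²=16 + 5²=25 + 6²=36 + 7²=49 = 126 orbitals.
Two spin states per orbital: 2 × 126 = 252 electrons.

252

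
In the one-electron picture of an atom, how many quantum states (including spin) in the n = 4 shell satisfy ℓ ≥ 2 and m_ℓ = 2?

4

For n = 4, ℓ ranges over 0 … 3.
Contributions: ℓ=2 → 1; ℓ=3 → 1.
Orbitals: 1 + 1 = 2. Each orbital carries two spin states, so 2 × 2 = 4 states.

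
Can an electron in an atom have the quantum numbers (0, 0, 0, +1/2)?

Invalid

The principal quantum number must be a positive integer (n ≥ 1), but here n = 0.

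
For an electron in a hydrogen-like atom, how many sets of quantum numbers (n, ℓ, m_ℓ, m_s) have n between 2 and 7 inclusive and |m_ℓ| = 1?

84

For each n in the range, tally the orbitals obeying |m_ℓ| = 1:
n=2 → 2; n=3 → 4; n=4 → 6; n=5 → 8; n=6 → 10; n=7 → 12.
Orbitals: 2 + 4 + 6 + 8 + 10 + 12 = 42. Including both spin states (m_s = ±1/2) gives 2 × 42 = 84 states.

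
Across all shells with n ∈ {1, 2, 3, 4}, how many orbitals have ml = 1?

Go shell by shell, enumerating (l, ml) with ml = 1:
n=2 → 1; n=3 → 2; n=4 → 3.
Total orbitals: 1 + 2 + 3 = 6.

6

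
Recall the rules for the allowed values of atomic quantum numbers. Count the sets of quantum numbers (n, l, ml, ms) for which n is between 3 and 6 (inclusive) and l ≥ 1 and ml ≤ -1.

For each n in the range, tally the orbitals obeying l ≥ 1 and ml ≤ -1:
n=3 → 3; n=4 → 6; n=5 → 10; n=6 → 15.
Orbitals: 3 + 6 + 10 + 15 = 34. Including both spin states (ms = ±1/2) gives 2 × 34 = 68 states.

68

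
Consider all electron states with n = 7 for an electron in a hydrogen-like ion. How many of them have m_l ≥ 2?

For n = 7, l ranges over 0 … 6.
Per l-value: l=2 → 1; l=3 → 2; l=4 → 3; l=5 → 4; l=6 → 5.
Orbitals: 1 + 2 + 3 + 4 + 5 = 15. Each orbital carries two spin states, so 15 × 2 = 30 states.

30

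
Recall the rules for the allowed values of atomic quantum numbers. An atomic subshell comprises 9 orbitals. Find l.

2l+1 = 9 gives l = 4.

l = 4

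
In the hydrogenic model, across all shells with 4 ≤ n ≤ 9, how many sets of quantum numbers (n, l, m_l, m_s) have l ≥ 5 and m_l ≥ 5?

For each n in the range, tally the orbitals obeying l ≥ 5 and m_l ≥ 5:
n=6 → 1; n=7 → 3; n=8 → 6; n=9 → 10.
Orbitals: 1 + 3 + 6 + 10 = 20. Including both spin states (m_s = ±1/2) gives 2 × 20 = 40 states.

40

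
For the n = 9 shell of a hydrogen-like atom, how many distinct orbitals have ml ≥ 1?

36

Orbitals with ml ≥ 1, by l: l=1 → 1; l=2 → 2; l=3 → 3; l=4 → 4; l=5 → 5; l=6 → 6; l=7 → 7; l=8 → 8.
Total orbitals: 1 + 2 + 3 + 4 + 5 + 6 + 7 + 8 = 36.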